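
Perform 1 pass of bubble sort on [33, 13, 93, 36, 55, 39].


Initial: [33, 13, 93, 36, 55, 39]
Pass 1: [13, 33, 36, 55, 39, 93] (4 swaps)

After 1 pass: [13, 33, 36, 55, 39, 93]


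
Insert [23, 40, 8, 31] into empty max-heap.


Insert 23: [23]
Insert 40: [40, 23]
Insert 8: [40, 23, 8]
Insert 31: [40, 31, 8, 23]

Final heap: [40, 31, 8, 23]


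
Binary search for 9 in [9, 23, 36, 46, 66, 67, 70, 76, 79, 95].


Step 1: lo=0, hi=9, mid=4, val=66
Step 2: lo=0, hi=3, mid=1, val=23
Step 3: lo=0, hi=0, mid=0, val=9

Found at index 0


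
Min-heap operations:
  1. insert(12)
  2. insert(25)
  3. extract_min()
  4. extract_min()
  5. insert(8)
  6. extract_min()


insert(12) -> [12]
insert(25) -> [12, 25]
extract_min()->12, [25]
extract_min()->25, []
insert(8) -> [8]
extract_min()->8, []

Final heap: []


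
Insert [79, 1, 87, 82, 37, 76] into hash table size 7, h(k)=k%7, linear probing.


Insert 79: h=2 -> slot 2
Insert 1: h=1 -> slot 1
Insert 87: h=3 -> slot 3
Insert 82: h=5 -> slot 5
Insert 37: h=2, 2 probes -> slot 4
Insert 76: h=6 -> slot 6

Table: [None, 1, 79, 87, 37, 82, 76]


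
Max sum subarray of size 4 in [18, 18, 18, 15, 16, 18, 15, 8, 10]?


[0:4]: 69
[1:5]: 67
[2:6]: 67
[3:7]: 64
[4:8]: 57
[5:9]: 51

Max: 69 at [0:4]


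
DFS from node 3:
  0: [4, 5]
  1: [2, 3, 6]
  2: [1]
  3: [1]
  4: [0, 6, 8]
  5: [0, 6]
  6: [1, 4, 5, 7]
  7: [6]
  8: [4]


Visit 3, push [1]
Visit 1, push [6, 2]
Visit 2, push []
Visit 6, push [7, 5, 4]
Visit 4, push [8, 0]
Visit 0, push [5]
Visit 5, push []
Visit 8, push []
Visit 7, push []

DFS order: [3, 1, 2, 6, 4, 0, 5, 8, 7]


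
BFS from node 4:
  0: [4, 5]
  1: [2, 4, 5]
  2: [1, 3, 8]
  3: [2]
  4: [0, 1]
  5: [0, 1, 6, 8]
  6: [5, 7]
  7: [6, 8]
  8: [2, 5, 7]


Visit 4, enqueue [0, 1]
Visit 0, enqueue [5]
Visit 1, enqueue [2]
Visit 5, enqueue [6, 8]
Visit 2, enqueue [3]
Visit 6, enqueue [7]
Visit 8, enqueue []
Visit 3, enqueue []
Visit 7, enqueue []

BFS order: [4, 0, 1, 5, 2, 6, 8, 3, 7]


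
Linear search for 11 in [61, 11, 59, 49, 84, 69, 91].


i=0: 61!=11
i=1: 11==11 found!

Found at 1, 2 comps


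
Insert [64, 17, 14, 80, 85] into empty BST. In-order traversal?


Insert 64: root
Insert 17: L from 64
Insert 14: L from 64 -> L from 17
Insert 80: R from 64
Insert 85: R from 64 -> R from 80

In-order: [14, 17, 64, 80, 85]


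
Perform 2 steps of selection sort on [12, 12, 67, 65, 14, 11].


Initial: [12, 12, 67, 65, 14, 11]
Step 1: min=11 at 5
  Swap: [11, 12, 67, 65, 14, 12]
Step 2: min=12 at 1
  Swap: [11, 12, 67, 65, 14, 12]

After 2 steps: [11, 12, 67, 65, 14, 12]


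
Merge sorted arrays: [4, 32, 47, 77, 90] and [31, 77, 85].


Take 4 from A
Take 31 from B
Take 32 from A
Take 47 from A
Take 77 from A
Take 77 from B
Take 85 from B

Merged: [4, 31, 32, 47, 77, 77, 85, 90]


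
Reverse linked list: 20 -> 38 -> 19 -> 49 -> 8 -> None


Step 1: curr=20, set curr.next=prev(None) | reversed so far: 20
Step 2: curr=38, set curr.next=prev(20) | reversed so far: 38 -> 20
Step 3: curr=19, set curr.next=prev(38) | reversed so far: 19 -> 38 -> 20
Step 4: curr=49, set curr.next=prev(19) | reversed so far: 49 -> 19 -> 38 -> 20
Step 5: curr=8, set curr.next=prev(49) | reversed so far: 8 -> 49 -> 19 -> 38 -> 20

8 -> 49 -> 19 -> 38 -> 20 -> None


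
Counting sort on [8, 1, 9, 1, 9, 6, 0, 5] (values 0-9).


Input: [8, 1, 9, 1, 9, 6, 0, 5]
Counts: [1, 2, 0, 0, 0, 1, 1, 0, 1, 2]

Sorted: [0, 1, 1, 5, 6, 8, 9, 9]


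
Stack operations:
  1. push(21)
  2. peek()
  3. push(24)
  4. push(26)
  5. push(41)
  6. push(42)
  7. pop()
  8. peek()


push(21) -> [21]
peek()->21
push(24) -> [21, 24]
push(26) -> [21, 24, 26]
push(41) -> [21, 24, 26, 41]
push(42) -> [21, 24, 26, 41, 42]
pop()->42, [21, 24, 26, 41]
peek()->41

Final stack: [21, 24, 26, 41]


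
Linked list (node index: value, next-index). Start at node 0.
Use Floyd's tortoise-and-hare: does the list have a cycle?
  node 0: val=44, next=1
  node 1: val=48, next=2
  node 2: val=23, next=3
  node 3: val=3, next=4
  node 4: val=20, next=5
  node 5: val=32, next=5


Floyd's tortoise (slow, +1) and hare (fast, +2):
  init: slow=0, fast=0
  step 1: slow=1, fast=2
  step 2: slow=2, fast=4
  step 3: slow=3, fast=5
  step 4: slow=4, fast=5
  step 5: slow=5, fast=5
  slow == fast at node 5: cycle detected

Cycle: yes


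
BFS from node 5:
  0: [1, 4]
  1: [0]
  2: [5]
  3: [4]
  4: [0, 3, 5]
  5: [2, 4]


Visit 5, enqueue [2, 4]
Visit 2, enqueue []
Visit 4, enqueue [0, 3]
Visit 0, enqueue [1]
Visit 3, enqueue []
Visit 1, enqueue []

BFS order: [5, 2, 4, 0, 3, 1]


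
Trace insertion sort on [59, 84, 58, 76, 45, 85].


Initial: [59, 84, 58, 76, 45, 85]
Insert 84: [59, 84, 58, 76, 45, 85]
Insert 58: [58, 59, 84, 76, 45, 85]
Insert 76: [58, 59, 76, 84, 45, 85]
Insert 45: [45, 58, 59, 76, 84, 85]
Insert 85: [45, 58, 59, 76, 84, 85]

Sorted: [45, 58, 59, 76, 84, 85]


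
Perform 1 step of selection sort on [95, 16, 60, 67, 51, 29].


Initial: [95, 16, 60, 67, 51, 29]
Step 1: min=16 at 1
  Swap: [16, 95, 60, 67, 51, 29]

After 1 step: [16, 95, 60, 67, 51, 29]


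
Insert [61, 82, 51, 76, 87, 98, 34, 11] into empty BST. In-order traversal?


Insert 61: root
Insert 82: R from 61
Insert 51: L from 61
Insert 76: R from 61 -> L from 82
Insert 87: R from 61 -> R from 82
Insert 98: R from 61 -> R from 82 -> R from 87
Insert 34: L from 61 -> L from 51
Insert 11: L from 61 -> L from 51 -> L from 34

In-order: [11, 34, 51, 61, 76, 82, 87, 98]


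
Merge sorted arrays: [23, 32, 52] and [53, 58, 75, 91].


Take 23 from A
Take 32 from A
Take 52 from A

Merged: [23, 32, 52, 53, 58, 75, 91]


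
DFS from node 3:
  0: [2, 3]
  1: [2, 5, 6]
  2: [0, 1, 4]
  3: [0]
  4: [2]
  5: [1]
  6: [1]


Visit 3, push [0]
Visit 0, push [2]
Visit 2, push [4, 1]
Visit 1, push [6, 5]
Visit 5, push []
Visit 6, push []
Visit 4, push []

DFS order: [3, 0, 2, 1, 5, 6, 4]


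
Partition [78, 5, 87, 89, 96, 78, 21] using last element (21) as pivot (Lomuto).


Pivot: 21
  5 <= 21: swap -> [5, 78, 87, 89, 96, 78, 21]
Place pivot at 1: [5, 21, 87, 89, 96, 78, 78]

Partitioned: [5, 21, 87, 89, 96, 78, 78]


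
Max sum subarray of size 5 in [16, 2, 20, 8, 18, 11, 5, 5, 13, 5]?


[0:5]: 64
[1:6]: 59
[2:7]: 62
[3:8]: 47
[4:9]: 52
[5:10]: 39

Max: 64 at [0:5]


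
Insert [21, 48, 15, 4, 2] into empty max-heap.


Insert 21: [21]
Insert 48: [48, 21]
Insert 15: [48, 21, 15]
Insert 4: [48, 21, 15, 4]
Insert 2: [48, 21, 15, 4, 2]

Final heap: [48, 21, 15, 4, 2]


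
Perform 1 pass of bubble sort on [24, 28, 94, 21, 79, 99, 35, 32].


Initial: [24, 28, 94, 21, 79, 99, 35, 32]
Pass 1: [24, 28, 21, 79, 94, 35, 32, 99] (4 swaps)

After 1 pass: [24, 28, 21, 79, 94, 35, 32, 99]


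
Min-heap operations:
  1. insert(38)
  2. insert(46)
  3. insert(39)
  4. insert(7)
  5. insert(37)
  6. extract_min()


insert(38) -> [38]
insert(46) -> [38, 46]
insert(39) -> [38, 46, 39]
insert(7) -> [7, 38, 39, 46]
insert(37) -> [7, 37, 39, 46, 38]
extract_min()->7, [37, 38, 39, 46]

Final heap: [37, 38, 39, 46]


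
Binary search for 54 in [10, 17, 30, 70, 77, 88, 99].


Step 1: lo=0, hi=6, mid=3, val=70
Step 2: lo=0, hi=2, mid=1, val=17
Step 3: lo=2, hi=2, mid=2, val=30

Not found


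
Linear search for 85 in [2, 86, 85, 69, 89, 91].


i=0: 2!=85
i=1: 86!=85
i=2: 85==85 found!

Found at 2, 3 comps


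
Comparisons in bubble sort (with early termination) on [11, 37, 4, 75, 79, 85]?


Algorithm: bubble sort (with early termination)
Input: [11, 37, 4, 75, 79, 85]
Sorted: [4, 11, 37, 75, 79, 85]

12


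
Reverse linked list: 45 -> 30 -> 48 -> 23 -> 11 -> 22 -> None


Step 1: curr=45, set curr.next=prev(None) | reversed so far: 45
Step 2: curr=30, set curr.next=prev(45) | reversed so far: 30 -> 45
Step 3: curr=48, set curr.next=prev(30) | reversed so far: 48 -> 30 -> 45
Step 4: curr=23, set curr.next=prev(48) | reversed so far: 23 -> 48 -> 30 -> 45
Step 5: curr=11, set curr.next=prev(23) | reversed so far: 11 -> 23 -> 48 -> 30 -> 45
Step 6: curr=22, set curr.next=prev(11) | reversed so far: 22 -> 11 -> 23 -> 48 -> 30 -> 45

22 -> 11 -> 23 -> 48 -> 30 -> 45 -> None


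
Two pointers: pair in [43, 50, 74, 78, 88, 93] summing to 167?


lo=0(43)+hi=5(93)=136
lo=1(50)+hi=5(93)=143
lo=2(74)+hi=5(93)=167

Yes: 74+93=167


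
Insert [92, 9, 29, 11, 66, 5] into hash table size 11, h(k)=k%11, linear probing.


Insert 92: h=4 -> slot 4
Insert 9: h=9 -> slot 9
Insert 29: h=7 -> slot 7
Insert 11: h=0 -> slot 0
Insert 66: h=0, 1 probes -> slot 1
Insert 5: h=5 -> slot 5

Table: [11, 66, None, None, 92, 5, None, 29, None, 9, None]


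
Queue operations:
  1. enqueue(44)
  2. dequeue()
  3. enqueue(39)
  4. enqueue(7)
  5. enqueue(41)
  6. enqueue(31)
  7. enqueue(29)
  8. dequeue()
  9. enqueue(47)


enqueue(44) -> [44]
dequeue()->44, []
enqueue(39) -> [39]
enqueue(7) -> [39, 7]
enqueue(41) -> [39, 7, 41]
enqueue(31) -> [39, 7, 41, 31]
enqueue(29) -> [39, 7, 41, 31, 29]
dequeue()->39, [7, 41, 31, 29]
enqueue(47) -> [7, 41, 31, 29, 47]

Final queue: [7, 41, 31, 29, 47]


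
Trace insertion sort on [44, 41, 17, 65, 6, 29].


Initial: [44, 41, 17, 65, 6, 29]
Insert 41: [41, 44, 17, 65, 6, 29]
Insert 17: [17, 41, 44, 65, 6, 29]
Insert 65: [17, 41, 44, 65, 6, 29]
Insert 6: [6, 17, 41, 44, 65, 29]
Insert 29: [6, 17, 29, 41, 44, 65]

Sorted: [6, 17, 29, 41, 44, 65]


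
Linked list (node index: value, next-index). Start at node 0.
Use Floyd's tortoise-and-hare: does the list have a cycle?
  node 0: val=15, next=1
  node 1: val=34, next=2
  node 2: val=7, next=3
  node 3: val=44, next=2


Floyd's tortoise (slow, +1) and hare (fast, +2):
  init: slow=0, fast=0
  step 1: slow=1, fast=2
  step 2: slow=2, fast=2
  slow == fast at node 2: cycle detected

Cycle: yes


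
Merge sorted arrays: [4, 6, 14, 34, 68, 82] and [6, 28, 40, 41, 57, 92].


Take 4 from A
Take 6 from A
Take 6 from B
Take 14 from A
Take 28 from B
Take 34 from A
Take 40 from B
Take 41 from B
Take 57 from B
Take 68 from A
Take 82 from A

Merged: [4, 6, 6, 14, 28, 34, 40, 41, 57, 68, 82, 92]


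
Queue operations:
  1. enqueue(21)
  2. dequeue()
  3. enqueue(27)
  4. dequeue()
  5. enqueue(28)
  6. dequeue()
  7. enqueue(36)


enqueue(21) -> [21]
dequeue()->21, []
enqueue(27) -> [27]
dequeue()->27, []
enqueue(28) -> [28]
dequeue()->28, []
enqueue(36) -> [36]

Final queue: [36]


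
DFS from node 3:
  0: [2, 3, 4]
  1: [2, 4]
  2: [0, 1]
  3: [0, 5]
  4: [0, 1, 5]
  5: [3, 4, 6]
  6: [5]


Visit 3, push [5, 0]
Visit 0, push [4, 2]
Visit 2, push [1]
Visit 1, push [4]
Visit 4, push [5]
Visit 5, push [6]
Visit 6, push []

DFS order: [3, 0, 2, 1, 4, 5, 6]


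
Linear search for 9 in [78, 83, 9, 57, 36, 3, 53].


i=0: 78!=9
i=1: 83!=9
i=2: 9==9 found!

Found at 2, 3 comps


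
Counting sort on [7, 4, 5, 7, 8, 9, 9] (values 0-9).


Input: [7, 4, 5, 7, 8, 9, 9]
Counts: [0, 0, 0, 0, 1, 1, 0, 2, 1, 2]

Sorted: [4, 5, 7, 7, 8, 9, 9]


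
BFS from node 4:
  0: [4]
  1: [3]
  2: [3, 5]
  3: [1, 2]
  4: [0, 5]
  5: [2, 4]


Visit 4, enqueue [0, 5]
Visit 0, enqueue []
Visit 5, enqueue [2]
Visit 2, enqueue [3]
Visit 3, enqueue [1]
Visit 1, enqueue []

BFS order: [4, 0, 5, 2, 3, 1]


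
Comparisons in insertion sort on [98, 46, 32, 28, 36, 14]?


Algorithm: insertion sort
Input: [98, 46, 32, 28, 36, 14]
Sorted: [14, 28, 32, 36, 46, 98]

14


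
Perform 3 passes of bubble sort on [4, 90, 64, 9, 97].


Initial: [4, 90, 64, 9, 97]
Pass 1: [4, 64, 9, 90, 97] (2 swaps)
Pass 2: [4, 9, 64, 90, 97] (1 swaps)
Pass 3: [4, 9, 64, 90, 97] (0 swaps)

After 3 passes: [4, 9, 64, 90, 97]


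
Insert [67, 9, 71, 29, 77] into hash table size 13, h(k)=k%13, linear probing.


Insert 67: h=2 -> slot 2
Insert 9: h=9 -> slot 9
Insert 71: h=6 -> slot 6
Insert 29: h=3 -> slot 3
Insert 77: h=12 -> slot 12

Table: [None, None, 67, 29, None, None, 71, None, None, 9, None, None, 77]


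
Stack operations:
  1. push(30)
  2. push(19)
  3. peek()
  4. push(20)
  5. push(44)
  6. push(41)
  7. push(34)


push(30) -> [30]
push(19) -> [30, 19]
peek()->19
push(20) -> [30, 19, 20]
push(44) -> [30, 19, 20, 44]
push(41) -> [30, 19, 20, 44, 41]
push(34) -> [30, 19, 20, 44, 41, 34]

Final stack: [30, 19, 20, 44, 41, 34]


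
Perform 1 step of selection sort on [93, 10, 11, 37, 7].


Initial: [93, 10, 11, 37, 7]
Step 1: min=7 at 4
  Swap: [7, 10, 11, 37, 93]

After 1 step: [7, 10, 11, 37, 93]


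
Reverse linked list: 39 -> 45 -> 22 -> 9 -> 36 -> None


Step 1: curr=39, set curr.next=prev(None) | reversed so far: 39
Step 2: curr=45, set curr.next=prev(39) | reversed so far: 45 -> 39
Step 3: curr=22, set curr.next=prev(45) | reversed so far: 22 -> 45 -> 39
Step 4: curr=9, set curr.next=prev(22) | reversed so far: 9 -> 22 -> 45 -> 39
Step 5: curr=36, set curr.next=prev(9) | reversed so far: 36 -> 9 -> 22 -> 45 -> 39

36 -> 9 -> 22 -> 45 -> 39 -> None


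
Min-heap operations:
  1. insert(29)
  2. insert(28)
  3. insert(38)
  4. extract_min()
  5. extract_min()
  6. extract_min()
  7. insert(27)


insert(29) -> [29]
insert(28) -> [28, 29]
insert(38) -> [28, 29, 38]
extract_min()->28, [29, 38]
extract_min()->29, [38]
extract_min()->38, []
insert(27) -> [27]

Final heap: [27]


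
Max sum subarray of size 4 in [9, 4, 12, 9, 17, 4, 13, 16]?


[0:4]: 34
[1:5]: 42
[2:6]: 42
[3:7]: 43
[4:8]: 50

Max: 50 at [4:8]


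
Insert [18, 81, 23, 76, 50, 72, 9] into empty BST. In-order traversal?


Insert 18: root
Insert 81: R from 18
Insert 23: R from 18 -> L from 81
Insert 76: R from 18 -> L from 81 -> R from 23
Insert 50: R from 18 -> L from 81 -> R from 23 -> L from 76
Insert 72: R from 18 -> L from 81 -> R from 23 -> L from 76 -> R from 50
Insert 9: L from 18

In-order: [9, 18, 23, 50, 72, 76, 81]


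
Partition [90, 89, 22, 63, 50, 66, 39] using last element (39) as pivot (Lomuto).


Pivot: 39
  22 <= 39: swap -> [22, 89, 90, 63, 50, 66, 39]
Place pivot at 1: [22, 39, 90, 63, 50, 66, 89]

Partitioned: [22, 39, 90, 63, 50, 66, 89]


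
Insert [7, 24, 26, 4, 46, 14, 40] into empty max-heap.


Insert 7: [7]
Insert 24: [24, 7]
Insert 26: [26, 7, 24]
Insert 4: [26, 7, 24, 4]
Insert 46: [46, 26, 24, 4, 7]
Insert 14: [46, 26, 24, 4, 7, 14]
Insert 40: [46, 26, 40, 4, 7, 14, 24]

Final heap: [46, 26, 40, 4, 7, 14, 24]


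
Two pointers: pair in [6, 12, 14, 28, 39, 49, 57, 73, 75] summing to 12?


lo=0(6)+hi=8(75)=81
lo=0(6)+hi=7(73)=79
lo=0(6)+hi=6(57)=63
lo=0(6)+hi=5(49)=55
lo=0(6)+hi=4(39)=45
lo=0(6)+hi=3(28)=34
lo=0(6)+hi=2(14)=20
lo=0(6)+hi=1(12)=18

No pair found


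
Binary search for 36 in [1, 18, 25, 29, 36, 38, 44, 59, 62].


Step 1: lo=0, hi=8, mid=4, val=36

Found at index 4


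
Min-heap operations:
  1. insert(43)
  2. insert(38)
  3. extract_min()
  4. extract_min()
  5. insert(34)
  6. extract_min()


insert(43) -> [43]
insert(38) -> [38, 43]
extract_min()->38, [43]
extract_min()->43, []
insert(34) -> [34]
extract_min()->34, []

Final heap: []


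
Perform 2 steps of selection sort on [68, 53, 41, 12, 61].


Initial: [68, 53, 41, 12, 61]
Step 1: min=12 at 3
  Swap: [12, 53, 41, 68, 61]
Step 2: min=41 at 2
  Swap: [12, 41, 53, 68, 61]

After 2 steps: [12, 41, 53, 68, 61]


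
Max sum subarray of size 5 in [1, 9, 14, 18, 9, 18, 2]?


[0:5]: 51
[1:6]: 68
[2:7]: 61

Max: 68 at [1:6]


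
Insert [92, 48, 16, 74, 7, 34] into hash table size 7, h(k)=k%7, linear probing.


Insert 92: h=1 -> slot 1
Insert 48: h=6 -> slot 6
Insert 16: h=2 -> slot 2
Insert 74: h=4 -> slot 4
Insert 7: h=0 -> slot 0
Insert 34: h=6, 4 probes -> slot 3

Table: [7, 92, 16, 34, 74, None, 48]


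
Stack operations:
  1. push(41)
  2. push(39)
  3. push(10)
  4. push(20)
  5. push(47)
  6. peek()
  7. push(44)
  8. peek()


push(41) -> [41]
push(39) -> [41, 39]
push(10) -> [41, 39, 10]
push(20) -> [41, 39, 10, 20]
push(47) -> [41, 39, 10, 20, 47]
peek()->47
push(44) -> [41, 39, 10, 20, 47, 44]
peek()->44

Final stack: [41, 39, 10, 20, 47, 44]


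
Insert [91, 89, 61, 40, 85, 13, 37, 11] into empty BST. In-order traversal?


Insert 91: root
Insert 89: L from 91
Insert 61: L from 91 -> L from 89
Insert 40: L from 91 -> L from 89 -> L from 61
Insert 85: L from 91 -> L from 89 -> R from 61
Insert 13: L from 91 -> L from 89 -> L from 61 -> L from 40
Insert 37: L from 91 -> L from 89 -> L from 61 -> L from 40 -> R from 13
Insert 11: L from 91 -> L from 89 -> L from 61 -> L from 40 -> L from 13

In-order: [11, 13, 37, 40, 61, 85, 89, 91]


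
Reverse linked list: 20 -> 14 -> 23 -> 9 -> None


Step 1: curr=20, set curr.next=prev(None) | reversed so far: 20
Step 2: curr=14, set curr.next=prev(20) | reversed so far: 14 -> 20
Step 3: curr=23, set curr.next=prev(14) | reversed so far: 23 -> 14 -> 20
Step 4: curr=9, set curr.next=prev(23) | reversed so far: 9 -> 23 -> 14 -> 20

9 -> 23 -> 14 -> 20 -> None


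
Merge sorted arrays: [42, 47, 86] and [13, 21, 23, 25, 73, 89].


Take 13 from B
Take 21 from B
Take 23 from B
Take 25 from B
Take 42 from A
Take 47 from A
Take 73 from B
Take 86 from A

Merged: [13, 21, 23, 25, 42, 47, 73, 86, 89]


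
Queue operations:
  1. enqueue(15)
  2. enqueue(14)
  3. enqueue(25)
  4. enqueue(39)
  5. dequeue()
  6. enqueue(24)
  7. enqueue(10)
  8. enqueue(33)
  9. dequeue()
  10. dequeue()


enqueue(15) -> [15]
enqueue(14) -> [15, 14]
enqueue(25) -> [15, 14, 25]
enqueue(39) -> [15, 14, 25, 39]
dequeue()->15, [14, 25, 39]
enqueue(24) -> [14, 25, 39, 24]
enqueue(10) -> [14, 25, 39, 24, 10]
enqueue(33) -> [14, 25, 39, 24, 10, 33]
dequeue()->14, [25, 39, 24, 10, 33]
dequeue()->25, [39, 24, 10, 33]

Final queue: [39, 24, 10, 33]


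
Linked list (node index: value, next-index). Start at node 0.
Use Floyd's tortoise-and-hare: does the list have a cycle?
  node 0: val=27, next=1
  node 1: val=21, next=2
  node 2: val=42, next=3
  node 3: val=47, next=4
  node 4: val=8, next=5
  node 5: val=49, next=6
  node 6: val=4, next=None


Floyd's tortoise (slow, +1) and hare (fast, +2):
  init: slow=0, fast=0
  step 1: slow=1, fast=2
  step 2: slow=2, fast=4
  step 3: slow=3, fast=6
  step 4: fast -> None, no cycle

Cycle: no


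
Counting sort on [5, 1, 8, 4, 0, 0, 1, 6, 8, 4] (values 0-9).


Input: [5, 1, 8, 4, 0, 0, 1, 6, 8, 4]
Counts: [2, 2, 0, 0, 2, 1, 1, 0, 2, 0]

Sorted: [0, 0, 1, 1, 4, 4, 5, 6, 8, 8]


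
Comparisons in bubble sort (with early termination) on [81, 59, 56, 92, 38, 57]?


Algorithm: bubble sort (with early termination)
Input: [81, 59, 56, 92, 38, 57]
Sorted: [38, 56, 57, 59, 81, 92]

15


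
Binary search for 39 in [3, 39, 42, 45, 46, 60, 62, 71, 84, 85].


Step 1: lo=0, hi=9, mid=4, val=46
Step 2: lo=0, hi=3, mid=1, val=39

Found at index 1


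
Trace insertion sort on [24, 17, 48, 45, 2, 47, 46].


Initial: [24, 17, 48, 45, 2, 47, 46]
Insert 17: [17, 24, 48, 45, 2, 47, 46]
Insert 48: [17, 24, 48, 45, 2, 47, 46]
Insert 45: [17, 24, 45, 48, 2, 47, 46]
Insert 2: [2, 17, 24, 45, 48, 47, 46]
Insert 47: [2, 17, 24, 45, 47, 48, 46]
Insert 46: [2, 17, 24, 45, 46, 47, 48]

Sorted: [2, 17, 24, 45, 46, 47, 48]


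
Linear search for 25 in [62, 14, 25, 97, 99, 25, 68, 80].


i=0: 62!=25
i=1: 14!=25
i=2: 25==25 found!

Found at 2, 3 comps


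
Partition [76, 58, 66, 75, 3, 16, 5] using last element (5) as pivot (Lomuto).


Pivot: 5
  3 <= 5: swap -> [3, 58, 66, 75, 76, 16, 5]
Place pivot at 1: [3, 5, 66, 75, 76, 16, 58]

Partitioned: [3, 5, 66, 75, 76, 16, 58]


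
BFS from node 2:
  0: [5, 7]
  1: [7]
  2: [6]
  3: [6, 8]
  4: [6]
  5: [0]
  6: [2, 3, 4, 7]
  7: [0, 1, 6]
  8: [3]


Visit 2, enqueue [6]
Visit 6, enqueue [3, 4, 7]
Visit 3, enqueue [8]
Visit 4, enqueue []
Visit 7, enqueue [0, 1]
Visit 8, enqueue []
Visit 0, enqueue [5]
Visit 1, enqueue []
Visit 5, enqueue []

BFS order: [2, 6, 3, 4, 7, 8, 0, 1, 5]


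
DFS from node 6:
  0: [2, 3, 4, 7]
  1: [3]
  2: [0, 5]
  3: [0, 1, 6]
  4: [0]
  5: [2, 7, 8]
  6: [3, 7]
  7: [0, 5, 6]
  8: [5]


Visit 6, push [7, 3]
Visit 3, push [1, 0]
Visit 0, push [7, 4, 2]
Visit 2, push [5]
Visit 5, push [8, 7]
Visit 7, push []
Visit 8, push []
Visit 4, push []
Visit 1, push []

DFS order: [6, 3, 0, 2, 5, 7, 8, 4, 1]


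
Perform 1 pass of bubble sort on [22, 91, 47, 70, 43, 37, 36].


Initial: [22, 91, 47, 70, 43, 37, 36]
Pass 1: [22, 47, 70, 43, 37, 36, 91] (5 swaps)

After 1 pass: [22, 47, 70, 43, 37, 36, 91]


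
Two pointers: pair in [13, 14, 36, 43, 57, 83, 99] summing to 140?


lo=0(13)+hi=6(99)=112
lo=1(14)+hi=6(99)=113
lo=2(36)+hi=6(99)=135
lo=3(43)+hi=6(99)=142
lo=3(43)+hi=5(83)=126
lo=4(57)+hi=5(83)=140

Yes: 57+83=140


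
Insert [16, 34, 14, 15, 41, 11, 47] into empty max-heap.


Insert 16: [16]
Insert 34: [34, 16]
Insert 14: [34, 16, 14]
Insert 15: [34, 16, 14, 15]
Insert 41: [41, 34, 14, 15, 16]
Insert 11: [41, 34, 14, 15, 16, 11]
Insert 47: [47, 34, 41, 15, 16, 11, 14]

Final heap: [47, 34, 41, 15, 16, 11, 14]


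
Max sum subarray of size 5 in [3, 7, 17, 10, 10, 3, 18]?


[0:5]: 47
[1:6]: 47
[2:7]: 58

Max: 58 at [2:7]


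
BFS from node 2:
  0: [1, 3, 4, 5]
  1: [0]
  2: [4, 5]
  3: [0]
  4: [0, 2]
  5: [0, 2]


Visit 2, enqueue [4, 5]
Visit 4, enqueue [0]
Visit 5, enqueue []
Visit 0, enqueue [1, 3]
Visit 1, enqueue []
Visit 3, enqueue []

BFS order: [2, 4, 5, 0, 1, 3]


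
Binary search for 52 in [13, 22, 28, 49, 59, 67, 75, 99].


Step 1: lo=0, hi=7, mid=3, val=49
Step 2: lo=4, hi=7, mid=5, val=67
Step 3: lo=4, hi=4, mid=4, val=59

Not found


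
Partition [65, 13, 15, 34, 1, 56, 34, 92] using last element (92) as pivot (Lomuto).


Pivot: 92
  65 <= 92: advance i (no swap)
  13 <= 92: advance i (no swap)
  15 <= 92: advance i (no swap)
  34 <= 92: advance i (no swap)
  1 <= 92: advance i (no swap)
  56 <= 92: advance i (no swap)
  34 <= 92: advance i (no swap)
Place pivot at 7: [65, 13, 15, 34, 1, 56, 34, 92]

Partitioned: [65, 13, 15, 34, 1, 56, 34, 92]


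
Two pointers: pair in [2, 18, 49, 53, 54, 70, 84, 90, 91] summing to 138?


lo=0(2)+hi=8(91)=93
lo=1(18)+hi=8(91)=109
lo=2(49)+hi=8(91)=140
lo=2(49)+hi=7(90)=139
lo=2(49)+hi=6(84)=133
lo=3(53)+hi=6(84)=137
lo=4(54)+hi=6(84)=138

Yes: 54+84=138


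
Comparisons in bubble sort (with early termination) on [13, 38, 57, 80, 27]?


Algorithm: bubble sort (with early termination)
Input: [13, 38, 57, 80, 27]
Sorted: [13, 27, 38, 57, 80]

10


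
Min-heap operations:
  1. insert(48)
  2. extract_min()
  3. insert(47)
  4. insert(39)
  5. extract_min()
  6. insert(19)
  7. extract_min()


insert(48) -> [48]
extract_min()->48, []
insert(47) -> [47]
insert(39) -> [39, 47]
extract_min()->39, [47]
insert(19) -> [19, 47]
extract_min()->19, [47]

Final heap: [47]


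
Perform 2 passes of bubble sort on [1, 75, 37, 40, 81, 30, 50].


Initial: [1, 75, 37, 40, 81, 30, 50]
Pass 1: [1, 37, 40, 75, 30, 50, 81] (4 swaps)
Pass 2: [1, 37, 40, 30, 50, 75, 81] (2 swaps)

After 2 passes: [1, 37, 40, 30, 50, 75, 81]


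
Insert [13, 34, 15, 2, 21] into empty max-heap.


Insert 13: [13]
Insert 34: [34, 13]
Insert 15: [34, 13, 15]
Insert 2: [34, 13, 15, 2]
Insert 21: [34, 21, 15, 2, 13]

Final heap: [34, 21, 15, 2, 13]


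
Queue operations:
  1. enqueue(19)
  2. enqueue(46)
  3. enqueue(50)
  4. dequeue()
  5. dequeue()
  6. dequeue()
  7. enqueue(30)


enqueue(19) -> [19]
enqueue(46) -> [19, 46]
enqueue(50) -> [19, 46, 50]
dequeue()->19, [46, 50]
dequeue()->46, [50]
dequeue()->50, []
enqueue(30) -> [30]

Final queue: [30]


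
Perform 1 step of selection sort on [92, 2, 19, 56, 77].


Initial: [92, 2, 19, 56, 77]
Step 1: min=2 at 1
  Swap: [2, 92, 19, 56, 77]

After 1 step: [2, 92, 19, 56, 77]


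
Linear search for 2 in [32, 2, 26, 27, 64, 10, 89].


i=0: 32!=2
i=1: 2==2 found!

Found at 1, 2 comps


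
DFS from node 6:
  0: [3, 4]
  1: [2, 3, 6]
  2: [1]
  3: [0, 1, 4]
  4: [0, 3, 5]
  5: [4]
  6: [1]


Visit 6, push [1]
Visit 1, push [3, 2]
Visit 2, push []
Visit 3, push [4, 0]
Visit 0, push [4]
Visit 4, push [5]
Visit 5, push []

DFS order: [6, 1, 2, 3, 0, 4, 5]


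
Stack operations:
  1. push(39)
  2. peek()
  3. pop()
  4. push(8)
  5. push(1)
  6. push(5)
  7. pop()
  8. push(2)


push(39) -> [39]
peek()->39
pop()->39, []
push(8) -> [8]
push(1) -> [8, 1]
push(5) -> [8, 1, 5]
pop()->5, [8, 1]
push(2) -> [8, 1, 2]

Final stack: [8, 1, 2]


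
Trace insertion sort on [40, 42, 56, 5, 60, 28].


Initial: [40, 42, 56, 5, 60, 28]
Insert 42: [40, 42, 56, 5, 60, 28]
Insert 56: [40, 42, 56, 5, 60, 28]
Insert 5: [5, 40, 42, 56, 60, 28]
Insert 60: [5, 40, 42, 56, 60, 28]
Insert 28: [5, 28, 40, 42, 56, 60]

Sorted: [5, 28, 40, 42, 56, 60]


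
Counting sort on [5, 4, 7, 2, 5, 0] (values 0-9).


Input: [5, 4, 7, 2, 5, 0]
Counts: [1, 0, 1, 0, 1, 2, 0, 1, 0, 0]

Sorted: [0, 2, 4, 5, 5, 7]


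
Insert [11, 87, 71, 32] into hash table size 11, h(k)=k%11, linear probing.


Insert 11: h=0 -> slot 0
Insert 87: h=10 -> slot 10
Insert 71: h=5 -> slot 5
Insert 32: h=10, 2 probes -> slot 1

Table: [11, 32, None, None, None, 71, None, None, None, None, 87]


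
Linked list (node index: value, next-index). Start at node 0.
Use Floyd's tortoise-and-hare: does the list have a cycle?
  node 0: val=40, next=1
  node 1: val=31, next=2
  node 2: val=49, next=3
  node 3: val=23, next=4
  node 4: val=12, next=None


Floyd's tortoise (slow, +1) and hare (fast, +2):
  init: slow=0, fast=0
  step 1: slow=1, fast=2
  step 2: slow=2, fast=4
  step 3: fast -> None, no cycle

Cycle: no


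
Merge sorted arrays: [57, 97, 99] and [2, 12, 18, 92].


Take 2 from B
Take 12 from B
Take 18 from B
Take 57 from A
Take 92 from B

Merged: [2, 12, 18, 57, 92, 97, 99]


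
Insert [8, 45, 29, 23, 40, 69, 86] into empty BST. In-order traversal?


Insert 8: root
Insert 45: R from 8
Insert 29: R from 8 -> L from 45
Insert 23: R from 8 -> L from 45 -> L from 29
Insert 40: R from 8 -> L from 45 -> R from 29
Insert 69: R from 8 -> R from 45
Insert 86: R from 8 -> R from 45 -> R from 69

In-order: [8, 23, 29, 40, 45, 69, 86]


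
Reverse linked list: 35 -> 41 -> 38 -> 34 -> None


Step 1: curr=35, set curr.next=prev(None) | reversed so far: 35
Step 2: curr=41, set curr.next=prev(35) | reversed so far: 41 -> 35
Step 3: curr=38, set curr.next=prev(41) | reversed so far: 38 -> 41 -> 35
Step 4: curr=34, set curr.next=prev(38) | reversed so far: 34 -> 38 -> 41 -> 35

34 -> 38 -> 41 -> 35 -> None


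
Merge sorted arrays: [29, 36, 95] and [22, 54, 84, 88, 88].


Take 22 from B
Take 29 from A
Take 36 from A
Take 54 from B
Take 84 from B
Take 88 from B
Take 88 from B

Merged: [22, 29, 36, 54, 84, 88, 88, 95]


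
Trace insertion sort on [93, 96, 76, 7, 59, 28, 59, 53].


Initial: [93, 96, 76, 7, 59, 28, 59, 53]
Insert 96: [93, 96, 76, 7, 59, 28, 59, 53]
Insert 76: [76, 93, 96, 7, 59, 28, 59, 53]
Insert 7: [7, 76, 93, 96, 59, 28, 59, 53]
Insert 59: [7, 59, 76, 93, 96, 28, 59, 53]
Insert 28: [7, 28, 59, 76, 93, 96, 59, 53]
Insert 59: [7, 28, 59, 59, 76, 93, 96, 53]
Insert 53: [7, 28, 53, 59, 59, 76, 93, 96]

Sorted: [7, 28, 53, 59, 59, 76, 93, 96]


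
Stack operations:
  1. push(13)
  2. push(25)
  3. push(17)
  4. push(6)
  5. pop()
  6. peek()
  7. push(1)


push(13) -> [13]
push(25) -> [13, 25]
push(17) -> [13, 25, 17]
push(6) -> [13, 25, 17, 6]
pop()->6, [13, 25, 17]
peek()->17
push(1) -> [13, 25, 17, 1]

Final stack: [13, 25, 17, 1]


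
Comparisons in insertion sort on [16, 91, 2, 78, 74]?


Algorithm: insertion sort
Input: [16, 91, 2, 78, 74]
Sorted: [2, 16, 74, 78, 91]

8


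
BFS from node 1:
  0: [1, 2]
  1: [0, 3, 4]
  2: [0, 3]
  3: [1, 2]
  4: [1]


Visit 1, enqueue [0, 3, 4]
Visit 0, enqueue [2]
Visit 3, enqueue []
Visit 4, enqueue []
Visit 2, enqueue []

BFS order: [1, 0, 3, 4, 2]


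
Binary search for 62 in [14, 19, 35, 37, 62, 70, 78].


Step 1: lo=0, hi=6, mid=3, val=37
Step 2: lo=4, hi=6, mid=5, val=70
Step 3: lo=4, hi=4, mid=4, val=62

Found at index 4


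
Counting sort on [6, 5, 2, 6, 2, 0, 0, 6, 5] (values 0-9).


Input: [6, 5, 2, 6, 2, 0, 0, 6, 5]
Counts: [2, 0, 2, 0, 0, 2, 3, 0, 0, 0]

Sorted: [0, 0, 2, 2, 5, 5, 6, 6, 6]


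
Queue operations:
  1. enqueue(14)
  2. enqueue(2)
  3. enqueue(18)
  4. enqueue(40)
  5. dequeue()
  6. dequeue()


enqueue(14) -> [14]
enqueue(2) -> [14, 2]
enqueue(18) -> [14, 2, 18]
enqueue(40) -> [14, 2, 18, 40]
dequeue()->14, [2, 18, 40]
dequeue()->2, [18, 40]

Final queue: [18, 40]


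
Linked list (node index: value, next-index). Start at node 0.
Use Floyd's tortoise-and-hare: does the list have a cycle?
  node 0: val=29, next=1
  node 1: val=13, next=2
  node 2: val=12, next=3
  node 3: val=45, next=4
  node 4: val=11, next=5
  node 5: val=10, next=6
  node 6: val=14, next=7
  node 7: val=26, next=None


Floyd's tortoise (slow, +1) and hare (fast, +2):
  init: slow=0, fast=0
  step 1: slow=1, fast=2
  step 2: slow=2, fast=4
  step 3: slow=3, fast=6
  step 4: fast 6->7->None, no cycle

Cycle: no


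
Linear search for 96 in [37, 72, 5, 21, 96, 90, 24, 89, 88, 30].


i=0: 37!=96
i=1: 72!=96
i=2: 5!=96
i=3: 21!=96
i=4: 96==96 found!

Found at 4, 5 comps


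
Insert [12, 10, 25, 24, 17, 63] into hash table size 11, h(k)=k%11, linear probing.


Insert 12: h=1 -> slot 1
Insert 10: h=10 -> slot 10
Insert 25: h=3 -> slot 3
Insert 24: h=2 -> slot 2
Insert 17: h=6 -> slot 6
Insert 63: h=8 -> slot 8

Table: [None, 12, 24, 25, None, None, 17, None, 63, None, 10]


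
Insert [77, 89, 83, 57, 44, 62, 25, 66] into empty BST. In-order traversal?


Insert 77: root
Insert 89: R from 77
Insert 83: R from 77 -> L from 89
Insert 57: L from 77
Insert 44: L from 77 -> L from 57
Insert 62: L from 77 -> R from 57
Insert 25: L from 77 -> L from 57 -> L from 44
Insert 66: L from 77 -> R from 57 -> R from 62

In-order: [25, 44, 57, 62, 66, 77, 83, 89]


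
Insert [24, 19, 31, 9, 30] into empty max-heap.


Insert 24: [24]
Insert 19: [24, 19]
Insert 31: [31, 19, 24]
Insert 9: [31, 19, 24, 9]
Insert 30: [31, 30, 24, 9, 19]

Final heap: [31, 30, 24, 9, 19]


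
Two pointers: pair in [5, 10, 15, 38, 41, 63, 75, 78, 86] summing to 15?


lo=0(5)+hi=8(86)=91
lo=0(5)+hi=7(78)=83
lo=0(5)+hi=6(75)=80
lo=0(5)+hi=5(63)=68
lo=0(5)+hi=4(41)=46
lo=0(5)+hi=3(38)=43
lo=0(5)+hi=2(15)=20
lo=0(5)+hi=1(10)=15

Yes: 5+10=15


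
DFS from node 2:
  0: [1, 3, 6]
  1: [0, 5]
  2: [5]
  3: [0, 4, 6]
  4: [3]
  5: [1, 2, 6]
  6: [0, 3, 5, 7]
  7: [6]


Visit 2, push [5]
Visit 5, push [6, 1]
Visit 1, push [0]
Visit 0, push [6, 3]
Visit 3, push [6, 4]
Visit 4, push []
Visit 6, push [7]
Visit 7, push []

DFS order: [2, 5, 1, 0, 3, 4, 6, 7]


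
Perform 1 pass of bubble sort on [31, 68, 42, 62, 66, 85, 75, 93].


Initial: [31, 68, 42, 62, 66, 85, 75, 93]
Pass 1: [31, 42, 62, 66, 68, 75, 85, 93] (4 swaps)

After 1 pass: [31, 42, 62, 66, 68, 75, 85, 93]


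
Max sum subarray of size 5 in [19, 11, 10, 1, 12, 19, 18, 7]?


[0:5]: 53
[1:6]: 53
[2:7]: 60
[3:8]: 57

Max: 60 at [2:7]


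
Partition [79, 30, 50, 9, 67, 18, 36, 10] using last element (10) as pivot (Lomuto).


Pivot: 10
  9 <= 10: swap -> [9, 30, 50, 79, 67, 18, 36, 10]
Place pivot at 1: [9, 10, 50, 79, 67, 18, 36, 30]

Partitioned: [9, 10, 50, 79, 67, 18, 36, 30]


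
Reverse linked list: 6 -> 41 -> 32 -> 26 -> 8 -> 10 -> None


Step 1: curr=6, set curr.next=prev(None) | reversed so far: 6
Step 2: curr=41, set curr.next=prev(6) | reversed so far: 41 -> 6
Step 3: curr=32, set curr.next=prev(41) | reversed so far: 32 -> 41 -> 6
Step 4: curr=26, set curr.next=prev(32) | reversed so far: 26 -> 32 -> 41 -> 6
Step 5: curr=8, set curr.next=prev(26) | reversed so far: 8 -> 26 -> 32 -> 41 -> 6
Step 6: curr=10, set curr.next=prev(8) | reversed so far: 10 -> 8 -> 26 -> 32 -> 41 -> 6

10 -> 8 -> 26 -> 32 -> 41 -> 6 -> None


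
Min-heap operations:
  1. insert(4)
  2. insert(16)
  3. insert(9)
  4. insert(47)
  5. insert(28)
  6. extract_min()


insert(4) -> [4]
insert(16) -> [4, 16]
insert(9) -> [4, 16, 9]
insert(47) -> [4, 16, 9, 47]
insert(28) -> [4, 16, 9, 47, 28]
extract_min()->4, [9, 16, 28, 47]

Final heap: [9, 16, 28, 47]


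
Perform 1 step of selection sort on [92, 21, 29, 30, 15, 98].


Initial: [92, 21, 29, 30, 15, 98]
Step 1: min=15 at 4
  Swap: [15, 21, 29, 30, 92, 98]

After 1 step: [15, 21, 29, 30, 92, 98]


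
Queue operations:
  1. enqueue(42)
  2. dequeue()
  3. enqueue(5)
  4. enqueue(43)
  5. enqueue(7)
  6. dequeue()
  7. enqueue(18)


enqueue(42) -> [42]
dequeue()->42, []
enqueue(5) -> [5]
enqueue(43) -> [5, 43]
enqueue(7) -> [5, 43, 7]
dequeue()->5, [43, 7]
enqueue(18) -> [43, 7, 18]

Final queue: [43, 7, 18]


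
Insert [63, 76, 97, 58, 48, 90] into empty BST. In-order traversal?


Insert 63: root
Insert 76: R from 63
Insert 97: R from 63 -> R from 76
Insert 58: L from 63
Insert 48: L from 63 -> L from 58
Insert 90: R from 63 -> R from 76 -> L from 97

In-order: [48, 58, 63, 76, 90, 97]


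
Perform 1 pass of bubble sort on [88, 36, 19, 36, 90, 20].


Initial: [88, 36, 19, 36, 90, 20]
Pass 1: [36, 19, 36, 88, 20, 90] (4 swaps)

After 1 pass: [36, 19, 36, 88, 20, 90]


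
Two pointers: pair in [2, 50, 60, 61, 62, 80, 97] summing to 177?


lo=0(2)+hi=6(97)=99
lo=1(50)+hi=6(97)=147
lo=2(60)+hi=6(97)=157
lo=3(61)+hi=6(97)=158
lo=4(62)+hi=6(97)=159
lo=5(80)+hi=6(97)=177

Yes: 80+97=177


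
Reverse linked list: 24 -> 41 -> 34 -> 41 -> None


Step 1: curr=24, set curr.next=prev(None) | reversed so far: 24
Step 2: curr=41, set curr.next=prev(24) | reversed so far: 41 -> 24
Step 3: curr=34, set curr.next=prev(41) | reversed so far: 34 -> 41 -> 24
Step 4: curr=41, set curr.next=prev(34) | reversed so far: 41 -> 34 -> 41 -> 24

41 -> 34 -> 41 -> 24 -> None


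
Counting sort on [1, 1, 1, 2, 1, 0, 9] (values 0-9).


Input: [1, 1, 1, 2, 1, 0, 9]
Counts: [1, 4, 1, 0, 0, 0, 0, 0, 0, 1]

Sorted: [0, 1, 1, 1, 1, 2, 9]


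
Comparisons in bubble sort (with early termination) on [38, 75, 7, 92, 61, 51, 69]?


Algorithm: bubble sort (with early termination)
Input: [38, 75, 7, 92, 61, 51, 69]
Sorted: [7, 38, 51, 61, 69, 75, 92]

18


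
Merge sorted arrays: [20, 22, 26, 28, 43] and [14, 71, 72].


Take 14 from B
Take 20 from A
Take 22 from A
Take 26 from A
Take 28 from A
Take 43 from A

Merged: [14, 20, 22, 26, 28, 43, 71, 72]


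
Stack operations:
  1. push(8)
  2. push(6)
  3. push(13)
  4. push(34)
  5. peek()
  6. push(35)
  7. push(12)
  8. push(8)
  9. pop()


push(8) -> [8]
push(6) -> [8, 6]
push(13) -> [8, 6, 13]
push(34) -> [8, 6, 13, 34]
peek()->34
push(35) -> [8, 6, 13, 34, 35]
push(12) -> [8, 6, 13, 34, 35, 12]
push(8) -> [8, 6, 13, 34, 35, 12, 8]
pop()->8, [8, 6, 13, 34, 35, 12]

Final stack: [8, 6, 13, 34, 35, 12]


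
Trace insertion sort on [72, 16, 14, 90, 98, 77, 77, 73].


Initial: [72, 16, 14, 90, 98, 77, 77, 73]
Insert 16: [16, 72, 14, 90, 98, 77, 77, 73]
Insert 14: [14, 16, 72, 90, 98, 77, 77, 73]
Insert 90: [14, 16, 72, 90, 98, 77, 77, 73]
Insert 98: [14, 16, 72, 90, 98, 77, 77, 73]
Insert 77: [14, 16, 72, 77, 90, 98, 77, 73]
Insert 77: [14, 16, 72, 77, 77, 90, 98, 73]
Insert 73: [14, 16, 72, 73, 77, 77, 90, 98]

Sorted: [14, 16, 72, 73, 77, 77, 90, 98]


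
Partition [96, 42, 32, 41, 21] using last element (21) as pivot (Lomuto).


Pivot: 21
Place pivot at 0: [21, 42, 32, 41, 96]

Partitioned: [21, 42, 32, 41, 96]


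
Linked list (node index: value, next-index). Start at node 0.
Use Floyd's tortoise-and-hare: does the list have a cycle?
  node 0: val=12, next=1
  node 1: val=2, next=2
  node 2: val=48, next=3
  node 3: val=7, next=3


Floyd's tortoise (slow, +1) and hare (fast, +2):
  init: slow=0, fast=0
  step 1: slow=1, fast=2
  step 2: slow=2, fast=3
  step 3: slow=3, fast=3
  slow == fast at node 3: cycle detected

Cycle: yes


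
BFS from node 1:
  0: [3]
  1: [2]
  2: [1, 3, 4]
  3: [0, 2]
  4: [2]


Visit 1, enqueue [2]
Visit 2, enqueue [3, 4]
Visit 3, enqueue [0]
Visit 4, enqueue []
Visit 0, enqueue []

BFS order: [1, 2, 3, 4, 0]


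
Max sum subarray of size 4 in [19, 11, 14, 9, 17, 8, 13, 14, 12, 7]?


[0:4]: 53
[1:5]: 51
[2:6]: 48
[3:7]: 47
[4:8]: 52
[5:9]: 47
[6:10]: 46

Max: 53 at [0:4]


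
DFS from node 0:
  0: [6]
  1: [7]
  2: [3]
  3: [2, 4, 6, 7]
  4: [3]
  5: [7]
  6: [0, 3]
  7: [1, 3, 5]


Visit 0, push [6]
Visit 6, push [3]
Visit 3, push [7, 4, 2]
Visit 2, push []
Visit 4, push []
Visit 7, push [5, 1]
Visit 1, push []
Visit 5, push []

DFS order: [0, 6, 3, 2, 4, 7, 1, 5]


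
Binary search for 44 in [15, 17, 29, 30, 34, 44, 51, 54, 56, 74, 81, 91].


Step 1: lo=0, hi=11, mid=5, val=44

Found at index 5


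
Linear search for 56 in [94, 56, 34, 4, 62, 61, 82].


i=0: 94!=56
i=1: 56==56 found!

Found at 1, 2 comps


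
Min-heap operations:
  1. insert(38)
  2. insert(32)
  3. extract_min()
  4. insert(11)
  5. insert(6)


insert(38) -> [38]
insert(32) -> [32, 38]
extract_min()->32, [38]
insert(11) -> [11, 38]
insert(6) -> [6, 38, 11]

Final heap: [6, 38, 11]


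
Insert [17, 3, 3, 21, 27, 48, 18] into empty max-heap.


Insert 17: [17]
Insert 3: [17, 3]
Insert 3: [17, 3, 3]
Insert 21: [21, 17, 3, 3]
Insert 27: [27, 21, 3, 3, 17]
Insert 48: [48, 21, 27, 3, 17, 3]
Insert 18: [48, 21, 27, 3, 17, 3, 18]

Final heap: [48, 21, 27, 3, 17, 3, 18]


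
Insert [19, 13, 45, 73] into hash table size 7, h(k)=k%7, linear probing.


Insert 19: h=5 -> slot 5
Insert 13: h=6 -> slot 6
Insert 45: h=3 -> slot 3
Insert 73: h=3, 1 probes -> slot 4

Table: [None, None, None, 45, 73, 19, 13]


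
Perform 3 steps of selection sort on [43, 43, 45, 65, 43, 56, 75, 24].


Initial: [43, 43, 45, 65, 43, 56, 75, 24]
Step 1: min=24 at 7
  Swap: [24, 43, 45, 65, 43, 56, 75, 43]
Step 2: min=43 at 1
  Swap: [24, 43, 45, 65, 43, 56, 75, 43]
Step 3: min=43 at 4
  Swap: [24, 43, 43, 65, 45, 56, 75, 43]

After 3 steps: [24, 43, 43, 65, 45, 56, 75, 43]


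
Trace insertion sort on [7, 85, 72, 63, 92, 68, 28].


Initial: [7, 85, 72, 63, 92, 68, 28]
Insert 85: [7, 85, 72, 63, 92, 68, 28]
Insert 72: [7, 72, 85, 63, 92, 68, 28]
Insert 63: [7, 63, 72, 85, 92, 68, 28]
Insert 92: [7, 63, 72, 85, 92, 68, 28]
Insert 68: [7, 63, 68, 72, 85, 92, 28]
Insert 28: [7, 28, 63, 68, 72, 85, 92]

Sorted: [7, 28, 63, 68, 72, 85, 92]


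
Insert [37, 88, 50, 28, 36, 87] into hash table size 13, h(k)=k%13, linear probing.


Insert 37: h=11 -> slot 11
Insert 88: h=10 -> slot 10
Insert 50: h=11, 1 probes -> slot 12
Insert 28: h=2 -> slot 2
Insert 36: h=10, 3 probes -> slot 0
Insert 87: h=9 -> slot 9

Table: [36, None, 28, None, None, None, None, None, None, 87, 88, 37, 50]


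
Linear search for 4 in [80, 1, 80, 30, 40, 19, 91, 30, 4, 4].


i=0: 80!=4
i=1: 1!=4
i=2: 80!=4
i=3: 30!=4
i=4: 40!=4
i=5: 19!=4
i=6: 91!=4
i=7: 30!=4
i=8: 4==4 found!

Found at 8, 9 comps


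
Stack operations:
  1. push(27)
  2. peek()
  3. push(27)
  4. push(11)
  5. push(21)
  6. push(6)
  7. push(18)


push(27) -> [27]
peek()->27
push(27) -> [27, 27]
push(11) -> [27, 27, 11]
push(21) -> [27, 27, 11, 21]
push(6) -> [27, 27, 11, 21, 6]
push(18) -> [27, 27, 11, 21, 6, 18]

Final stack: [27, 27, 11, 21, 6, 18]


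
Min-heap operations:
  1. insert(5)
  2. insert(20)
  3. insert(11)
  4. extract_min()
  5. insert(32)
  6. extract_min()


insert(5) -> [5]
insert(20) -> [5, 20]
insert(11) -> [5, 20, 11]
extract_min()->5, [11, 20]
insert(32) -> [11, 20, 32]
extract_min()->11, [20, 32]

Final heap: [20, 32]


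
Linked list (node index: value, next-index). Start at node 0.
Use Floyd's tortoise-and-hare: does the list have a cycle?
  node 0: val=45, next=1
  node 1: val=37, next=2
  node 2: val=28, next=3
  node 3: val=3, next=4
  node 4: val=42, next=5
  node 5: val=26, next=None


Floyd's tortoise (slow, +1) and hare (fast, +2):
  init: slow=0, fast=0
  step 1: slow=1, fast=2
  step 2: slow=2, fast=4
  step 3: fast 4->5->None, no cycle

Cycle: no
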